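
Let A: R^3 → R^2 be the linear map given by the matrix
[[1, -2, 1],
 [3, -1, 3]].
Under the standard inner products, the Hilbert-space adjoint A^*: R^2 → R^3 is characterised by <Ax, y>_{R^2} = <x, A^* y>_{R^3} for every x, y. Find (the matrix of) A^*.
A^* = A^T =
[[1, 3],
 [-2, -1],
 [1, 3]]

For real matrices with standard dot products, the defining identity <Ax, y> = <x, A^* y> gives (Ax)^T y = x^T (A^*) y, i.e. x^T A^T y = x^T (A^*) y. Since this holds for all x, y, we must have A^* = A^T. Therefore
A^* =
[[1, 3],
 [-2, -1],
 [1, 3]].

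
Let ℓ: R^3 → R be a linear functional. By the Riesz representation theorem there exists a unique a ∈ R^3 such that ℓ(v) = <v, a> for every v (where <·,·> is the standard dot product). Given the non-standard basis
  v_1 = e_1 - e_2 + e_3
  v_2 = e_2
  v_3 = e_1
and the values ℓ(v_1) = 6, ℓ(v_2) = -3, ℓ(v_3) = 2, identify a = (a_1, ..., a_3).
a = (2, -3, 1)

Write a = (a_1, ..., a_3) in the standard basis. For each basis vector v_i, ℓ(v_i) = <v_i, a> is a linear equation in the a_j's. Collect the n equations into a matrix system V a = ℓ, where row i of V is v_i (expressed in the standard basis). Since V is invertible (lower-triangular with 1s on the diagonal, up to permutation), solve by back-substitution:
  V =
[[1, -1, 1],
 [0, 1, 0],
 [1, 0, 0]]
  V a = (6, -3, 2)
Solving gives a = (2, -3, 1).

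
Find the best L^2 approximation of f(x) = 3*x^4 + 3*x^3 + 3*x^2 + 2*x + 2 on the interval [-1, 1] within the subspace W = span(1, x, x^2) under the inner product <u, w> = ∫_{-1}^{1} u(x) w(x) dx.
g(x) = 39*x^2/7 + 19*x/5 + 61/35

The best approximation g ∈ W is the orthogonal projection of f onto W. Writing g = a_0 + a_1 x + a_2 x^2, the coefficients solve the normal equations G · a = b where
  G_{ij} = <φ_i, φ_j> and b_i = <f, φ_i>, with φ_0 = 1, φ_1 = x, φ_2 = x^2.
G =
  [2, 0, 2/3]
  [0, 2/3, 0]
  [2/3, 0, 2/5],
b = (36/5, 38/15, 356/105).
Solving gives a_0 = 61/35, a_1 = 19/5, a_2 = 39/7, so
  g(x) = 39*x^2/7 + 19*x/5 + 61/35.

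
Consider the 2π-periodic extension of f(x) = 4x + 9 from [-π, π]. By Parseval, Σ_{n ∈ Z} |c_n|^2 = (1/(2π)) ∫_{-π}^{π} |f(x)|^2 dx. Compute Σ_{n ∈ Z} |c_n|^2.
Σ |c_n|^2 = 16π^2/3 + 81

Expand and integrate term by term over [-π, π]:
  ∫ (4x)^2 dx = 16·(2π^3/3); ∫ 2·4·(9)·x dx = 0 (odd integrand); ∫ 9^2 dx = 81·2π.
So (1/(2π)) ∫_{-π}^{π} (4x + 9)^2 dx = 16π^2/3 + 81 = 16π^2/3 + 81.
Parseval ⇒ Σ |c_n|^2 = 16π^2/3 + 81.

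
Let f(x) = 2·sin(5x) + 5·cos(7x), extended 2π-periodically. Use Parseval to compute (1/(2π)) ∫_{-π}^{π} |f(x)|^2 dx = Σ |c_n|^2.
Σ |c_n|^2 = 29/2

Expand |f|^2 and use orthogonality of {sin(nx), cos(mx)} on [-π, π]:
  ∫_{-π}^{π} sin(nx)^2 dx = π, ∫ cos(mx)^2 dx = π, and cross terms integrate to 0.
So ∫_{-π}^{π} f(x)^2 dx = 2^2 · π + 5^2 · π = (4 + 25)π.
Divide by 2π: (4 + 25)/2 = 29/2.
By Parseval, this equals Σ |c_n|^2.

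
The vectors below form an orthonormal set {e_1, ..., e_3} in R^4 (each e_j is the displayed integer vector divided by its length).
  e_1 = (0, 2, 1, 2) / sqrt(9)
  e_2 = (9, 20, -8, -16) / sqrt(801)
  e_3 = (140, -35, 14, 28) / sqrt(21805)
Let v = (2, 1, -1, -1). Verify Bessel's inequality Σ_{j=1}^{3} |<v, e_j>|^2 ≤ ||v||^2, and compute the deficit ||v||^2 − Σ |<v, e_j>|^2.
Σ |<v, e_j>|^2 = 34/5; ||v||^2 = 7; deficit = 1/5

Write each e_j = u_j / sqrt(<u_j, u_j>) where u_j is the displayed integer vector. Then <v, e_j> = <v, u_j> / sqrt(<u_j, u_j>), so |<v, e_j>|^2 = <v, u_j>^2 / <u_j, u_j>.
Coefficients: <v, e_1> = -1/sqrt(9), <v, e_2> = 62/sqrt(801), <v, e_3> = 203/sqrt(21805).
Square and sum: Σ |<v, e_j>|^2 = 34/5.
Compute ||v||^2 = v·v = 7.
Deficit = 7 − 34/5 = 1/5 ≥ 0, confirming Bessel's inequality. (The deficit equals ||v − Σ <v,e_j> e_j||^2, the squared distance from v to span{e_j}.)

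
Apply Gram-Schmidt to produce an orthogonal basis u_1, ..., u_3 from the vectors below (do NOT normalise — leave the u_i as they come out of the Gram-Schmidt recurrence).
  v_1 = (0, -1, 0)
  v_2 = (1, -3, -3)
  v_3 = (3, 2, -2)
Orthogonal basis:
  u_1 = (0, -1, 0)
  u_2 = (1, 0, -3)
  u_3 = (21/10, 0, 7/10)

Apply the Gram-Schmidt recurrence
  u_1 = v_1
  u_i = v_i − Σ_{j<i} ((v_i · u_j) / (u_j · u_j)) · u_j.

Step by step this gives:
  u_1 = (0, -1, 0)
  u_2 = (1, 0, -3)
  u_3 = (21/10, 0, 7/10)

Orthogonality check:
  u_2 · u_1 = 0 (should be 0)
  u_3 · u_1 = 0 (should be 0)
  u_3 · u_2 = 0 (should be 0)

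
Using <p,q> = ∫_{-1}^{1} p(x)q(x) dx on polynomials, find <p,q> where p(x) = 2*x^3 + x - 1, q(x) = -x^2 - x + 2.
<p,q> = -24/5

Expand the product: p(x)·q(x) = -2*x^5 - 2*x^4 + 3*x^3 + 3*x - 2.
∫_{-1}^{1} of each monomial x^k gives [2/(k+1) if k even, 0 if k odd]. Integrating term-by-term (or equivalently evaluating the antiderivative F(x) = -x^6/3 - 2*x^5/5 + 3*x^4/4 + 3*x^2/2 - 2*x at the endpoints):
  F(1) − F(−1) = -29/60 − (259/60) = -24/5.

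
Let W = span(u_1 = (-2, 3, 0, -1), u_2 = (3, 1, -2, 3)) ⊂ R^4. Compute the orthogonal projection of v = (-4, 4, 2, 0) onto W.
proj_W(v) = (-460/143, 558/143, 48/143, -266/143)

Set up U = [u_1 | ... | u_2] ∈ R^(4×2). The projector onto W = col(U) is P = U (U^T U)^(-1) U^T.
Compute U^T U =
  [14, -6]
  [-6, 23],
and U^T v = (20, -12).
Solve U^T U · c = U^T v for the coefficients: c = (194/143, -24/143). The projection is proj_W(v) = U c.
Check: (v - proj_W(v)) · u_1 = 0  (should be 0).
Check: (v - proj_W(v)) · u_2 = 0  (should be 0).
Result: proj_W(v) = (-460/143, 558/143, 48/143, -266/143).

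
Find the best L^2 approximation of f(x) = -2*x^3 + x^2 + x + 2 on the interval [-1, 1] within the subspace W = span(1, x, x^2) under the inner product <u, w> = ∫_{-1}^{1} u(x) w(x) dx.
g(x) = x^2 - x/5 + 2

The best approximation g ∈ W is the orthogonal projection of f onto W. Writing g = a_0 + a_1 x + a_2 x^2, the coefficients solve the normal equations G · a = b where
  G_{ij} = <φ_i, φ_j> and b_i = <f, φ_i>, with φ_0 = 1, φ_1 = x, φ_2 = x^2.
G =
  [2, 0, 2/3]
  [0, 2/3, 0]
  [2/3, 0, 2/5],
b = (14/3, -2/15, 26/15).
Solving gives a_0 = 2, a_1 = -1/5, a_2 = 1, so
  g(x) = x^2 - x/5 + 2.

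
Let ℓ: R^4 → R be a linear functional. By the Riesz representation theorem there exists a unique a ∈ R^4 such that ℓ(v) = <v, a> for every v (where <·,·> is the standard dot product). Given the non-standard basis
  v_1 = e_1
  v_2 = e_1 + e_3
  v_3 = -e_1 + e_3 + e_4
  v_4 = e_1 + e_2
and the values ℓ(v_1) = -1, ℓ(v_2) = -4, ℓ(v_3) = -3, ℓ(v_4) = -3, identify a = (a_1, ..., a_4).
a = (-1, -2, -3, -1)

Write a = (a_1, ..., a_4) in the standard basis. For each basis vector v_i, ℓ(v_i) = <v_i, a> is a linear equation in the a_j's. Collect the n equations into a matrix system V a = ℓ, where row i of V is v_i (expressed in the standard basis). Since V is invertible (lower-triangular with 1s on the diagonal, up to permutation), solve by back-substitution:
  V =
[[1, 0, 0, 0],
 [1, 0, 1, 0],
 [-1, 0, 1, 1],
 [1, 1, 0, 0]]
  V a = (-1, -4, -3, -3)
Solving gives a = (-1, -2, -3, -1).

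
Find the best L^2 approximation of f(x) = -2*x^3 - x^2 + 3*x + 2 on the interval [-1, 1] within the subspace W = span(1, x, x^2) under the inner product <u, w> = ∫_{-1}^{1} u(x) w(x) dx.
g(x) = -x^2 + 9*x/5 + 2

The best approximation g ∈ W is the orthogonal projection of f onto W. Writing g = a_0 + a_1 x + a_2 x^2, the coefficients solve the normal equations G · a = b where
  G_{ij} = <φ_i, φ_j> and b_i = <f, φ_i>, with φ_0 = 1, φ_1 = x, φ_2 = x^2.
G =
  [2, 0, 2/3]
  [0, 2/3, 0]
  [2/3, 0, 2/5],
b = (10/3, 6/5, 14/15).
Solving gives a_0 = 2, a_1 = 9/5, a_2 = -1, so
  g(x) = -x^2 + 9*x/5 + 2.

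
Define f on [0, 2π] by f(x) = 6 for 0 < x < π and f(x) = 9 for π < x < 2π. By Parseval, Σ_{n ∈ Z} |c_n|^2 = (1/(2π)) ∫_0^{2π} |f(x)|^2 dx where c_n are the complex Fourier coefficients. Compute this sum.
Σ |c_n|^2 = 117/2

Parseval equates the L^2 energy of f (normalised by 1/(2π)) with the ℓ^2 sum of its Fourier coefficients: (1/(2π)) ∫_0^{2π} |f|^2 = Σ |c_n|^2.
Compute the left side: (1/(2π)) [∫_0^π 6^2 dx + ∫_π^{2π} 9^2 dx] = (1/(2π)) · (36π + 81π) = (36 + 81)/2 = 117/2.
So Σ_{n ∈ Z} |c_n|^2 = 117/2.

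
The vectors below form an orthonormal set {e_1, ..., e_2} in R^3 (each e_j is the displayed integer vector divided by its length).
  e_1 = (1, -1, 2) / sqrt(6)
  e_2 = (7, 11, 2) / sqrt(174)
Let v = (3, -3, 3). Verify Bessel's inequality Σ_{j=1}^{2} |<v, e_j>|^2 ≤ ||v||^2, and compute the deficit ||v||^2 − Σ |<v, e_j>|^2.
Σ |<v, e_j>|^2 = 702/29; ||v||^2 = 27; deficit = 81/29

Write each e_j = u_j / sqrt(<u_j, u_j>) where u_j is the displayed integer vector. Then <v, e_j> = <v, u_j> / sqrt(<u_j, u_j>), so |<v, e_j>|^2 = <v, u_j>^2 / <u_j, u_j>.
Coefficients: <v, e_1> = 12/sqrt(6), <v, e_2> = -6/sqrt(174).
Square and sum: Σ |<v, e_j>|^2 = 702/29.
Compute ||v||^2 = v·v = 27.
Deficit = 27 − 702/29 = 81/29 ≥ 0, confirming Bessel's inequality. (The deficit equals ||v − Σ <v,e_j> e_j||^2, the squared distance from v to span{e_j}.)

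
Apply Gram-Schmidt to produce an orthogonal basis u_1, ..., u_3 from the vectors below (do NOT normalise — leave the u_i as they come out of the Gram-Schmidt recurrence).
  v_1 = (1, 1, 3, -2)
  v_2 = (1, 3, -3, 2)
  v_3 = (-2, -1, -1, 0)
Orthogonal basis:
  u_1 = (1, 1, 3, -2)
  u_2 = (8/5, 18/5, -6/5, 4/5)
  u_3 = (-12/11, 6/11, -2/11, -6/11)

Apply the Gram-Schmidt recurrence
  u_1 = v_1
  u_i = v_i − Σ_{j<i} ((v_i · u_j) / (u_j · u_j)) · u_j.

Step by step this gives:
  u_1 = (1, 1, 3, -2)
  u_2 = (8/5, 18/5, -6/5, 4/5)
  u_3 = (-12/11, 6/11, -2/11, -6/11)

Orthogonality check:
  u_2 · u_1 = 0 (should be 0)
  u_3 · u_1 = 0 (should be 0)
  u_3 · u_2 = 0 (should be 0)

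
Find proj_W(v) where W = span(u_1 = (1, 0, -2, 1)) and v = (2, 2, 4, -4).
proj_W(v) = (-5/3, 0, 10/3, -5/3)

Set up U = [u_1 | ... | u_1] ∈ R^(4×1). The projector onto W = col(U) is P = U (U^T U)^(-1) U^T.
Compute U^T U =
  [6],
and U^T v = (-10).
Solve U^T U · c = U^T v for the coefficients: c = (-5/3). The projection is proj_W(v) = U c.
Check: (v - proj_W(v)) · u_1 = 0  (should be 0).
Result: proj_W(v) = (-5/3, 0, 10/3, -5/3).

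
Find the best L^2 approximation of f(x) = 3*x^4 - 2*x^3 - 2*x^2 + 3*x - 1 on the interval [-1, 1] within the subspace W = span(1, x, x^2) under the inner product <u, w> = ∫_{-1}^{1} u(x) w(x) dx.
g(x) = 4*x^2/7 + 9*x/5 - 44/35

The best approximation g ∈ W is the orthogonal projection of f onto W. Writing g = a_0 + a_1 x + a_2 x^2, the coefficients solve the normal equations G · a = b where
  G_{ij} = <φ_i, φ_j> and b_i = <f, φ_i>, with φ_0 = 1, φ_1 = x, φ_2 = x^2.
G =
  [2, 0, 2/3]
  [0, 2/3, 0]
  [2/3, 0, 2/5],
b = (-32/15, 6/5, -64/105).
Solving gives a_0 = -44/35, a_1 = 9/5, a_2 = 4/7, so
  g(x) = 4*x^2/7 + 9*x/5 - 44/35.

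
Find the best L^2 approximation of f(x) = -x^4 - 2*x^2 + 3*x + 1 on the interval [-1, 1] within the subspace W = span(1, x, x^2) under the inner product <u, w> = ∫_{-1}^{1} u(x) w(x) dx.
g(x) = -20*x^2/7 + 3*x + 38/35

The best approximation g ∈ W is the orthogonal projection of f onto W. Writing g = a_0 + a_1 x + a_2 x^2, the coefficients solve the normal equations G · a = b where
  G_{ij} = <φ_i, φ_j> and b_i = <f, φ_i>, with φ_0 = 1, φ_1 = x, φ_2 = x^2.
G =
  [2, 0, 2/3]
  [0, 2/3, 0]
  [2/3, 0, 2/5],
b = (4/15, 2, -44/105).
Solving gives a_0 = 38/35, a_1 = 3, a_2 = -20/7, so
  g(x) = -20*x^2/7 + 3*x + 38/35.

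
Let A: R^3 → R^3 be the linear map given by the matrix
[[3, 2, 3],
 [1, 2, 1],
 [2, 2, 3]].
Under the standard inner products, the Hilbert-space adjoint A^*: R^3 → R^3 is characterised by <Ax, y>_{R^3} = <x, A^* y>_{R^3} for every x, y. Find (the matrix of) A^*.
A^* = A^T =
[[3, 1, 2],
 [2, 2, 2],
 [3, 1, 3]]

For real matrices with standard dot products, the defining identity <Ax, y> = <x, A^* y> gives (Ax)^T y = x^T (A^*) y, i.e. x^T A^T y = x^T (A^*) y. Since this holds for all x, y, we must have A^* = A^T. Therefore
A^* =
[[3, 1, 2],
 [2, 2, 2],
 [3, 1, 3]].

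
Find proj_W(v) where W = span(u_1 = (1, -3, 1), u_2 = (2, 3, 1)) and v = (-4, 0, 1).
proj_W(v) = (-137/59, -33/118, -179/118)

Set up U = [u_1 | ... | u_2] ∈ R^(3×2). The projector onto W = col(U) is P = U (U^T U)^(-1) U^T.
Compute U^T U =
  [11, -6]
  [-6, 14],
and U^T v = (-3, -7).
Solve U^T U · c = U^T v for the coefficients: c = (-42/59, -95/118). The projection is proj_W(v) = U c.
Check: (v - proj_W(v)) · u_1 = 0  (should be 0).
Check: (v - proj_W(v)) · u_2 = 0  (should be 0).
Result: proj_W(v) = (-137/59, -33/118, -179/118).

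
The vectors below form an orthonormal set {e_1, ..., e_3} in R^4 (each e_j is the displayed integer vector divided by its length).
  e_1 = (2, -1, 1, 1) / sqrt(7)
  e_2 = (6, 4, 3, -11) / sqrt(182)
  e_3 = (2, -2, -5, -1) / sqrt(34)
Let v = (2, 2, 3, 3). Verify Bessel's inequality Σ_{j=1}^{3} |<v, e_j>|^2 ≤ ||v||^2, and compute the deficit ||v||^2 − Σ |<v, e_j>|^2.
Σ |<v, e_j>|^2 = 4146/221; ||v||^2 = 26; deficit = 1600/221

Write each e_j = u_j / sqrt(<u_j, u_j>) where u_j is the displayed integer vector. Then <v, e_j> = <v, u_j> / sqrt(<u_j, u_j>), so |<v, e_j>|^2 = <v, u_j>^2 / <u_j, u_j>.
Coefficients: <v, e_1> = 8/sqrt(7), <v, e_2> = -4/sqrt(182), <v, e_3> = -18/sqrt(34).
Square and sum: Σ |<v, e_j>|^2 = 4146/221.
Compute ||v||^2 = v·v = 26.
Deficit = 26 − 4146/221 = 1600/221 ≥ 0, confirming Bessel's inequality. (The deficit equals ||v − Σ <v,e_j> e_j||^2, the squared distance from v to span{e_j}.)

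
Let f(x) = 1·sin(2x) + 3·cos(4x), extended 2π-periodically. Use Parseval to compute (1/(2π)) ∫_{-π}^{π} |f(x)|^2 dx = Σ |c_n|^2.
Σ |c_n|^2 = 5

Expand |f|^2 and use orthogonality of {sin(nx), cos(mx)} on [-π, π]:
  ∫_{-π}^{π} sin(nx)^2 dx = π, ∫ cos(mx)^2 dx = π, and cross terms integrate to 0.
So ∫_{-π}^{π} f(x)^2 dx = 1^2 · π + 3^2 · π = (1 + 9)π.
Divide by 2π: (1 + 9)/2 = 5.
By Parseval, this equals Σ |c_n|^2.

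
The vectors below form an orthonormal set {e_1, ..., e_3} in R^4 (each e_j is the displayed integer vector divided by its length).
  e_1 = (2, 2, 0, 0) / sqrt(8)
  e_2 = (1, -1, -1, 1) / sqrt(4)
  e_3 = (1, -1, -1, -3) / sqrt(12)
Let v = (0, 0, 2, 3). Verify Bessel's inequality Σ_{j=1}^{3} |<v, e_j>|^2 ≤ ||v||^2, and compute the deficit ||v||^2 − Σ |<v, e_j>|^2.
Σ |<v, e_j>|^2 = 31/3; ||v||^2 = 13; deficit = 8/3

Write each e_j = u_j / sqrt(<u_j, u_j>) where u_j is the displayed integer vector. Then <v, e_j> = <v, u_j> / sqrt(<u_j, u_j>), so |<v, e_j>|^2 = <v, u_j>^2 / <u_j, u_j>.
Coefficients: <v, e_1> = 0/sqrt(8), <v, e_2> = 1/sqrt(4), <v, e_3> = -11/sqrt(12).
Square and sum: Σ |<v, e_j>|^2 = 31/3.
Compute ||v||^2 = v·v = 13.
Deficit = 13 − 31/3 = 8/3 ≥ 0, confirming Bessel's inequality. (The deficit equals ||v − Σ <v,e_j> e_j||^2, the squared distance from v to span{e_j}.)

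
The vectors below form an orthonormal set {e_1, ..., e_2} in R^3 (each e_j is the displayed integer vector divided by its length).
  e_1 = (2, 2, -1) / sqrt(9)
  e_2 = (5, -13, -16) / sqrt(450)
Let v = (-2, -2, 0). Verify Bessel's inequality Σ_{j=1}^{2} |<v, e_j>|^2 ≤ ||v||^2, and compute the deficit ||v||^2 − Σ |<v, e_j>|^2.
Σ |<v, e_j>|^2 = 192/25; ||v||^2 = 8; deficit = 8/25

Write each e_j = u_j / sqrt(<u_j, u_j>) where u_j is the displayed integer vector. Then <v, e_j> = <v, u_j> / sqrt(<u_j, u_j>), so |<v, e_j>|^2 = <v, u_j>^2 / <u_j, u_j>.
Coefficients: <v, e_1> = -8/sqrt(9), <v, e_2> = 16/sqrt(450).
Square and sum: Σ |<v, e_j>|^2 = 192/25.
Compute ||v||^2 = v·v = 8.
Deficit = 8 − 192/25 = 8/25 ≥ 0, confirming Bessel's inequality. (The deficit equals ||v − Σ <v,e_j> e_j||^2, the squared distance from v to span{e_j}.)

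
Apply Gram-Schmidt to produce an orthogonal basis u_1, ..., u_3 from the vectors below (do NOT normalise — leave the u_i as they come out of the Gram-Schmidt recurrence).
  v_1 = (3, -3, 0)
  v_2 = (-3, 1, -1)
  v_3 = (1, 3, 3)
Orthogonal basis:
  u_1 = (3, -3, 0)
  u_2 = (-1, -1, -1)
  u_3 = (-1/3, -1/3, 2/3)

Apply the Gram-Schmidt recurrence
  u_1 = v_1
  u_i = v_i − Σ_{j<i} ((v_i · u_j) / (u_j · u_j)) · u_j.

Step by step this gives:
  u_1 = (3, -3, 0)
  u_2 = (-1, -1, -1)
  u_3 = (-1/3, -1/3, 2/3)

Orthogonality check:
  u_2 · u_1 = 0 (should be 0)
  u_3 · u_1 = 0 (should be 0)
  u_3 · u_2 = 0 (should be 0)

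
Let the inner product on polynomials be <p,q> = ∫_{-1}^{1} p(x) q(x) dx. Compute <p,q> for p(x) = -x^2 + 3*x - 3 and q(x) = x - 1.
<p,q> = 26/3

Expand the product: p(x)·q(x) = -x^3 + 4*x^2 - 6*x + 3.
∫_{-1}^{1} of each monomial x^k gives [2/(k+1) if k even, 0 if k odd]. Integrating term-by-term (or equivalently evaluating the antiderivative F(x) = -x^4/4 + 4*x^3/3 - 3*x^2 + 3*x at the endpoints):
  F(1) − F(−1) = 13/12 − (-91/12) = 26/3.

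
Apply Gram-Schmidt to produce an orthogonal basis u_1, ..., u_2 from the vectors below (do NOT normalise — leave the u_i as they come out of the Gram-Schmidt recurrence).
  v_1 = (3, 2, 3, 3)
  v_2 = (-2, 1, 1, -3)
Orthogonal basis:
  u_1 = (3, 2, 3, 3)
  u_2 = (-32/31, 51/31, 61/31, -63/31)

Apply the Gram-Schmidt recurrence
  u_1 = v_1
  u_i = v_i − Σ_{j<i} ((v_i · u_j) / (u_j · u_j)) · u_j.

Step by step this gives:
  u_1 = (3, 2, 3, 3)
  u_2 = (-32/31, 51/31, 61/31, -63/31)

Orthogonality check:
  u_2 · u_1 = 0 (should be 0)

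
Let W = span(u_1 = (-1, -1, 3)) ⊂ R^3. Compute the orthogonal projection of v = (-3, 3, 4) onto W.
proj_W(v) = (-12/11, -12/11, 36/11)

Set up U = [u_1 | ... | u_1] ∈ R^(3×1). The projector onto W = col(U) is P = U (U^T U)^(-1) U^T.
Compute U^T U =
  [11],
and U^T v = (12).
Solve U^T U · c = U^T v for the coefficients: c = (12/11). The projection is proj_W(v) = U c.
Check: (v - proj_W(v)) · u_1 = 0  (should be 0).
Result: proj_W(v) = (-12/11, -12/11, 36/11).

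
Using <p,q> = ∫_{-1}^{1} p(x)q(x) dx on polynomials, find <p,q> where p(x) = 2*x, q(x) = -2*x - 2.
<p,q> = -8/3

Expand the product: p(x)·q(x) = -4*x^2 - 4*x.
∫_{-1}^{1} of each monomial x^k gives [2/(k+1) if k even, 0 if k odd]. Integrating term-by-term (or equivalently evaluating the antiderivative F(x) = -4*x^3/3 - 2*x^2 at the endpoints):
  F(1) − F(−1) = -10/3 − (-2/3) = -8/3.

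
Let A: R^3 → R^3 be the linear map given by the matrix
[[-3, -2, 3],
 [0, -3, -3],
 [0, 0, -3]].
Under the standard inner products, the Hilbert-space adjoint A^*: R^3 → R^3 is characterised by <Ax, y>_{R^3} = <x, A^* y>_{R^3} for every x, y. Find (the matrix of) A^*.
A^* = A^T =
[[-3, 0, 0],
 [-2, -3, 0],
 [3, -3, -3]]

For real matrices with standard dot products, the defining identity <Ax, y> = <x, A^* y> gives (Ax)^T y = x^T (A^*) y, i.e. x^T A^T y = x^T (A^*) y. Since this holds for all x, y, we must have A^* = A^T. Therefore
A^* =
[[-3, 0, 0],
 [-2, -3, 0],
 [3, -3, -3]].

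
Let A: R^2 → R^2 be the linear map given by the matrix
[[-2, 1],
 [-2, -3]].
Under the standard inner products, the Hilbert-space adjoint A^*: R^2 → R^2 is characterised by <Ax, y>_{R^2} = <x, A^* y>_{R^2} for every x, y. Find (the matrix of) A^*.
A^* = A^T =
[[-2, -2],
 [1, -3]]

For real matrices with standard dot products, the defining identity <Ax, y> = <x, A^* y> gives (Ax)^T y = x^T (A^*) y, i.e. x^T A^T y = x^T (A^*) y. Since this holds for all x, y, we must have A^* = A^T. Therefore
A^* =
[[-2, -2],
 [1, -3]].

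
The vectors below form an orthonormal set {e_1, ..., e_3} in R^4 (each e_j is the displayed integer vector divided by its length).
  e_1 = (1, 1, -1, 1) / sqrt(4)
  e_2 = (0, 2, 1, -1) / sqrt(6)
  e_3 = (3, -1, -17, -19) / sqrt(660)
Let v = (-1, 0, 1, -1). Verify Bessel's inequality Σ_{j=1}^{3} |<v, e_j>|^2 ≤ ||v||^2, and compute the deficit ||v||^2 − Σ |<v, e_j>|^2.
Σ |<v, e_j>|^2 = 321/110; ||v||^2 = 3; deficit = 9/110

Write each e_j = u_j / sqrt(<u_j, u_j>) where u_j is the displayed integer vector. Then <v, e_j> = <v, u_j> / sqrt(<u_j, u_j>), so |<v, e_j>|^2 = <v, u_j>^2 / <u_j, u_j>.
Coefficients: <v, e_1> = -3/sqrt(4), <v, e_2> = 2/sqrt(6), <v, e_3> = -1/sqrt(660).
Square and sum: Σ |<v, e_j>|^2 = 321/110.
Compute ||v||^2 = v·v = 3.
Deficit = 3 − 321/110 = 9/110 ≥ 0, confirming Bessel's inequality. (The deficit equals ||v − Σ <v,e_j> e_j||^2, the squared distance from v to span{e_j}.)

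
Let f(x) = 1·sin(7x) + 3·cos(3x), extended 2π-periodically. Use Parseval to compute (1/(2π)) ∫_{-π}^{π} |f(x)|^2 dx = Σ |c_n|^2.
Σ |c_n|^2 = 5

Expand |f|^2 and use orthogonality of {sin(nx), cos(mx)} on [-π, π]:
  ∫_{-π}^{π} sin(nx)^2 dx = π, ∫ cos(mx)^2 dx = π, and cross terms integrate to 0.
So ∫_{-π}^{π} f(x)^2 dx = 1^2 · π + 3^2 · π = (1 + 9)π.
Divide by 2π: (1 + 9)/2 = 5.
By Parseval, this equals Σ |c_n|^2.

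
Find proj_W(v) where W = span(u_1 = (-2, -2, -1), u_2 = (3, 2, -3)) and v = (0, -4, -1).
proj_W(v) = (-272/149, -290/149, -217/149)

Set up U = [u_1 | ... | u_2] ∈ R^(3×2). The projector onto W = col(U) is P = U (U^T U)^(-1) U^T.
Compute U^T U =
  [9, -7]
  [-7, 22],
and U^T v = (9, -5).
Solve U^T U · c = U^T v for the coefficients: c = (163/149, 18/149). The projection is proj_W(v) = U c.
Check: (v - proj_W(v)) · u_1 = 0  (should be 0).
Check: (v - proj_W(v)) · u_2 = 0  (should be 0).
Result: proj_W(v) = (-272/149, -290/149, -217/149).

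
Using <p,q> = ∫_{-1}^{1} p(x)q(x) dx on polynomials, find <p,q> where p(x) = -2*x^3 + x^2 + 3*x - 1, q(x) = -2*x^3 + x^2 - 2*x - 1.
<p,q> = -272/105

Expand the product: p(x)·q(x) = 4*x^6 - 4*x^5 - x^4 + 5*x^3 - 8*x^2 - x + 1.
∫_{-1}^{1} of each monomial x^k gives [2/(k+1) if k even, 0 if k odd]. Integrating term-by-term (or equivalently evaluating the antiderivative F(x) = 4*x^7/7 - 2*x^6/3 - x^5/5 + 5*x^4/4 - 8*x^3/3 - x^2/2 + x at the endpoints):
  F(1) − F(−1) = -509/420 − (193/140) = -272/105.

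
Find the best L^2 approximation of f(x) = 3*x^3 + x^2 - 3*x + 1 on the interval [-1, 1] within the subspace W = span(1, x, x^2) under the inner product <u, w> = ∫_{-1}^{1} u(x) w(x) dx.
g(x) = x^2 - 6*x/5 + 1

The best approximation g ∈ W is the orthogonal projection of f onto W. Writing g = a_0 + a_1 x + a_2 x^2, the coefficients solve the normal equations G · a = b where
  G_{ij} = <φ_i, φ_j> and b_i = <f, φ_i>, with φ_0 = 1, φ_1 = x, φ_2 = x^2.
G =
  [2, 0, 2/3]
  [0, 2/3, 0]
  [2/3, 0, 2/5],
b = (8/3, -4/5, 16/15).
Solving gives a_0 = 1, a_1 = -6/5, a_2 = 1, so
  g(x) = x^2 - 6*x/5 + 1.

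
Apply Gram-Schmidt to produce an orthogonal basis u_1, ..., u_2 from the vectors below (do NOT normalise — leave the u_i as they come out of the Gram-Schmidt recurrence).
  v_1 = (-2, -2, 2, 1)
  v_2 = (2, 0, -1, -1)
Orthogonal basis:
  u_1 = (-2, -2, 2, 1)
  u_2 = (12/13, -14/13, 1/13, -6/13)

Apply the Gram-Schmidt recurrence
  u_1 = v_1
  u_i = v_i − Σ_{j<i} ((v_i · u_j) / (u_j · u_j)) · u_j.

Step by step this gives:
  u_1 = (-2, -2, 2, 1)
  u_2 = (12/13, -14/13, 1/13, -6/13)

Orthogonality check:
  u_2 · u_1 = 0 (should be 0)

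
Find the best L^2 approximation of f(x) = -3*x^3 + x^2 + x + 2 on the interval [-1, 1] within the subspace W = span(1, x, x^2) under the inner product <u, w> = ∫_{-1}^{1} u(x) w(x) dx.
g(x) = x^2 - 4*x/5 + 2

The best approximation g ∈ W is the orthogonal projection of f onto W. Writing g = a_0 + a_1 x + a_2 x^2, the coefficients solve the normal equations G · a = b where
  G_{ij} = <φ_i, φ_j> and b_i = <f, φ_i>, with φ_0 = 1, φ_1 = x, φ_2 = x^2.
G =
  [2, 0, 2/3]
  [0, 2/3, 0]
  [2/3, 0, 2/5],
b = (14/3, -8/15, 26/15).
Solving gives a_0 = 2, a_1 = -4/5, a_2 = 1, so
  g(x) = x^2 - 4*x/5 + 2.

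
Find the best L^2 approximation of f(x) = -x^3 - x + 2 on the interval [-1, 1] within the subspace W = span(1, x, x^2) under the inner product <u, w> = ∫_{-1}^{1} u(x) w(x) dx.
g(x) = 2 - 8*x/5

The best approximation g ∈ W is the orthogonal projection of f onto W. Writing g = a_0 + a_1 x + a_2 x^2, the coefficients solve the normal equations G · a = b where
  G_{ij} = <φ_i, φ_j> and b_i = <f, φ_i>, with φ_0 = 1, φ_1 = x, φ_2 = x^2.
G =
  [2, 0, 2/3]
  [0, 2/3, 0]
  [2/3, 0, 2/5],
b = (4, -16/15, 4/3).
Solving gives a_0 = 2, a_1 = -8/5, a_2 = 0, so
  g(x) = 2 - 8*x/5.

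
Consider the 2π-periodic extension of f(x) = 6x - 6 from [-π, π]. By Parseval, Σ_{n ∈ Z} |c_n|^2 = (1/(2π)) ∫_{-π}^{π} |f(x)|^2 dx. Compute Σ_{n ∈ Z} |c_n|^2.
Σ |c_n|^2 = 12π^2 + 36

Expand and integrate term by term over [-π, π]:
  ∫ (6x)^2 dx = 36·(2π^3/3); ∫ 2·6·(-6)·x dx = 0 (odd integrand); ∫ (-6)^2 dx = 36·2π.
So (1/(2π)) ∫_{-π}^{π} (6x - 6)^2 dx = 36π^2/3 + 36 = 12π^2 + 36.
Parseval ⇒ Σ |c_n|^2 = 12π^2 + 36.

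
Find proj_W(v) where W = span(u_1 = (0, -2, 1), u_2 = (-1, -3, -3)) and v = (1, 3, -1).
proj_W(v) = (7/43, 133/43, -35/43)

Set up U = [u_1 | ... | u_2] ∈ R^(3×2). The projector onto W = col(U) is P = U (U^T U)^(-1) U^T.
Compute U^T U =
  [5, 3]
  [3, 19],
and U^T v = (-7, -7).
Solve U^T U · c = U^T v for the coefficients: c = (-56/43, -7/43). The projection is proj_W(v) = U c.
Check: (v - proj_W(v)) · u_1 = 0  (should be 0).
Check: (v - proj_W(v)) · u_2 = 0  (should be 0).
Result: proj_W(v) = (7/43, 133/43, -35/43).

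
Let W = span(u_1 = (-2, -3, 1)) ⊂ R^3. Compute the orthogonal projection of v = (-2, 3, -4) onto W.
proj_W(v) = (9/7, 27/14, -9/14)

Set up U = [u_1 | ... | u_1] ∈ R^(3×1). The projector onto W = col(U) is P = U (U^T U)^(-1) U^T.
Compute U^T U =
  [14],
and U^T v = (-9).
Solve U^T U · c = U^T v for the coefficients: c = (-9/14). The projection is proj_W(v) = U c.
Check: (v - proj_W(v)) · u_1 = 0  (should be 0).
Result: proj_W(v) = (9/7, 27/14, -9/14).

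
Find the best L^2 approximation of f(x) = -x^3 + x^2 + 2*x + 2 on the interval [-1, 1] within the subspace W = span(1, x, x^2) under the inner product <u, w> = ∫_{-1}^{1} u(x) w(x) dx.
g(x) = x^2 + 7*x/5 + 2

The best approximation g ∈ W is the orthogonal projection of f onto W. Writing g = a_0 + a_1 x + a_2 x^2, the coefficients solve the normal equations G · a = b where
  G_{ij} = <φ_i, φ_j> and b_i = <f, φ_i>, with φ_0 = 1, φ_1 = x, φ_2 = x^2.
G =
  [2, 0, 2/3]
  [0, 2/3, 0]
  [2/3, 0, 2/5],
b = (14/3, 14/15, 26/15).
Solving gives a_0 = 2, a_1 = 7/5, a_2 = 1, so
  g(x) = x^2 + 7*x/5 + 2.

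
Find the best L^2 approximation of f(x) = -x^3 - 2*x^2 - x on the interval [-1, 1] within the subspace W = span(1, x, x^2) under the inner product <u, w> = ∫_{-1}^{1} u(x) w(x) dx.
g(x) = -2*x^2 - 8*x/5

The best approximation g ∈ W is the orthogonal projection of f onto W. Writing g = a_0 + a_1 x + a_2 x^2, the coefficients solve the normal equations G · a = b where
  G_{ij} = <φ_i, φ_j> and b_i = <f, φ_i>, with φ_0 = 1, φ_1 = x, φ_2 = x^2.
G =
  [2, 0, 2/3]
  [0, 2/3, 0]
  [2/3, 0, 2/5],
b = (-4/3, -16/15, -4/5).
Solving gives a_0 = 0, a_1 = -8/5, a_2 = -2, so
  g(x) = -2*x^2 - 8*x/5.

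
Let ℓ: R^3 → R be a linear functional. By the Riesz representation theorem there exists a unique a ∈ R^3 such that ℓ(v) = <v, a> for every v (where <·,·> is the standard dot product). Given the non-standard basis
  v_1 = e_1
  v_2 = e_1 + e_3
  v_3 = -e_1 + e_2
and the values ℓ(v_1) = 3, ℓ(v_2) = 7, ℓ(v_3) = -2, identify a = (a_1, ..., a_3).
a = (3, 1, 4)

Write a = (a_1, ..., a_3) in the standard basis. For each basis vector v_i, ℓ(v_i) = <v_i, a> is a linear equation in the a_j's. Collect the n equations into a matrix system V a = ℓ, where row i of V is v_i (expressed in the standard basis). Since V is invertible (lower-triangular with 1s on the diagonal, up to permutation), solve by back-substitution:
  V =
[[1, 0, 0],
 [1, 0, 1],
 [-1, 1, 0]]
  V a = (3, 7, -2)
Solving gives a = (3, 1, 4).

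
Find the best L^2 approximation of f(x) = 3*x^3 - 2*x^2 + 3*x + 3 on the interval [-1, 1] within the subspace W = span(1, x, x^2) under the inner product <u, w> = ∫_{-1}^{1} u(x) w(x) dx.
g(x) = -2*x^2 + 24*x/5 + 3

The best approximation g ∈ W is the orthogonal projection of f onto W. Writing g = a_0 + a_1 x + a_2 x^2, the coefficients solve the normal equations G · a = b where
  G_{ij} = <φ_i, φ_j> and b_i = <f, φ_i>, with φ_0 = 1, φ_1 = x, φ_2 = x^2.
G =
  [2, 0, 2/3]
  [0, 2/3, 0]
  [2/3, 0, 2/5],
b = (14/3, 16/5, 6/5).
Solving gives a_0 = 3, a_1 = 24/5, a_2 = -2, so
  g(x) = -2*x^2 + 24*x/5 + 3.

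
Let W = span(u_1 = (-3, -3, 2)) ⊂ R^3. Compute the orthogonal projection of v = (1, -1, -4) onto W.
proj_W(v) = (12/11, 12/11, -8/11)

Set up U = [u_1 | ... | u_1] ∈ R^(3×1). The projector onto W = col(U) is P = U (U^T U)^(-1) U^T.
Compute U^T U =
  [22],
and U^T v = (-8).
Solve U^T U · c = U^T v for the coefficients: c = (-4/11). The projection is proj_W(v) = U c.
Check: (v - proj_W(v)) · u_1 = 0  (should be 0).
Result: proj_W(v) = (12/11, 12/11, -8/11).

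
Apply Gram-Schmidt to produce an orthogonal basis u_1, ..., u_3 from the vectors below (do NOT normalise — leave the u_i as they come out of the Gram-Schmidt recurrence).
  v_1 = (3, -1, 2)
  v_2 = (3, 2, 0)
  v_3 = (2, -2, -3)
Orthogonal basis:
  u_1 = (3, -1, 2)
  u_2 = (3/2, 5/2, -1)
  u_3 = (188/133, -282/133, -423/133)

Apply the Gram-Schmidt recurrence
  u_1 = v_1
  u_i = v_i − Σ_{j<i} ((v_i · u_j) / (u_j · u_j)) · u_j.

Step by step this gives:
  u_1 = (3, -1, 2)
  u_2 = (3/2, 5/2, -1)
  u_3 = (188/133, -282/133, -423/133)

Orthogonality check:
  u_2 · u_1 = 0 (should be 0)
  u_3 · u_1 = 0 (should be 0)
  u_3 · u_2 = 0 (should be 0)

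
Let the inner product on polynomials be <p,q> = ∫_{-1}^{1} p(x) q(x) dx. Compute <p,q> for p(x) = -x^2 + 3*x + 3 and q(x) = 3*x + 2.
<p,q> = 50/3

Expand the product: p(x)·q(x) = -3*x^3 + 7*x^2 + 15*x + 6.
∫_{-1}^{1} of each monomial x^k gives [2/(k+1) if k even, 0 if k odd]. Integrating term-by-term (or equivalently evaluating the antiderivative F(x) = -3*x^4/4 + 7*x^3/3 + 15*x^2/2 + 6*x at the endpoints):
  F(1) − F(−1) = 181/12 − (-19/12) = 50/3.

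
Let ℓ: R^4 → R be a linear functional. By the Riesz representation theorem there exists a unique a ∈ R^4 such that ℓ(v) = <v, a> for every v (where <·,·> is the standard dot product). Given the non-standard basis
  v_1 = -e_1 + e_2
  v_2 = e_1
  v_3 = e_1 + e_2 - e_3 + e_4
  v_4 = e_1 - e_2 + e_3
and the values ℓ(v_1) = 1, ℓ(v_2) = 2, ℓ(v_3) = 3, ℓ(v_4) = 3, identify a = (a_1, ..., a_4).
a = (2, 3, 4, 2)

Write a = (a_1, ..., a_4) in the standard basis. For each basis vector v_i, ℓ(v_i) = <v_i, a> is a linear equation in the a_j's. Collect the n equations into a matrix system V a = ℓ, where row i of V is v_i (expressed in the standard basis). Since V is invertible (lower-triangular with 1s on the diagonal, up to permutation), solve by back-substitution:
  V =
[[-1, 1, 0, 0],
 [1, 0, 0, 0],
 [1, 1, -1, 1],
 [1, -1, 1, 0]]
  V a = (1, 2, 3, 3)
Solving gives a = (2, 3, 4, 2).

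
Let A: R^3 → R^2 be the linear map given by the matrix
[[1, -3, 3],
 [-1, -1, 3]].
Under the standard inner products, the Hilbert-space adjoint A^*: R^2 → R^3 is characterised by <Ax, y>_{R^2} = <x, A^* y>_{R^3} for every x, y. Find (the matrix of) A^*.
A^* = A^T =
[[1, -1],
 [-3, -1],
 [3, 3]]

For real matrices with standard dot products, the defining identity <Ax, y> = <x, A^* y> gives (Ax)^T y = x^T (A^*) y, i.e. x^T A^T y = x^T (A^*) y. Since this holds for all x, y, we must have A^* = A^T. Therefore
A^* =
[[1, -1],
 [-3, -1],
 [3, 3]].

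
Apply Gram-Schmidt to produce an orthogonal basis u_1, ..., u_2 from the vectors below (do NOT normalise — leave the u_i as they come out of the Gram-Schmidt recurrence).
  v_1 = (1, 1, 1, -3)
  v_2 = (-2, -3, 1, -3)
Orthogonal basis:
  u_1 = (1, 1, 1, -3)
  u_2 = (-29/12, -41/12, 7/12, -7/4)

Apply the Gram-Schmidt recurrence
  u_1 = v_1
  u_i = v_i − Σ_{j<i} ((v_i · u_j) / (u_j · u_j)) · u_j.

Step by step this gives:
  u_1 = (1, 1, 1, -3)
  u_2 = (-29/12, -41/12, 7/12, -7/4)

Orthogonality check:
  u_2 · u_1 = 0 (should be 0)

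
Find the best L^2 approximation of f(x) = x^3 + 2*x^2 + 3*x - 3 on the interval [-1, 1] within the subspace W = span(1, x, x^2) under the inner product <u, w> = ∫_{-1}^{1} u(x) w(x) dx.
g(x) = 2*x^2 + 18*x/5 - 3

The best approximation g ∈ W is the orthogonal projection of f onto W. Writing g = a_0 + a_1 x + a_2 x^2, the coefficients solve the normal equations G · a = b where
  G_{ij} = <φ_i, φ_j> and b_i = <f, φ_i>, with φ_0 = 1, φ_1 = x, φ_2 = x^2.
G =
  [2, 0, 2/3]
  [0, 2/3, 0]
  [2/3, 0, 2/5],
b = (-14/3, 12/5, -6/5).
Solving gives a_0 = -3, a_1 = 18/5, a_2 = 2, so
  g(x) = 2*x^2 + 18*x/5 - 3.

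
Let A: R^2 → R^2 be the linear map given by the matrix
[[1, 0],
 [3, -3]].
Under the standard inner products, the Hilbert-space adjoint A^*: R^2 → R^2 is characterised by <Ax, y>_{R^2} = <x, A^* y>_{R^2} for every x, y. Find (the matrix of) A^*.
A^* = A^T =
[[1, 3],
 [0, -3]]

For real matrices with standard dot products, the defining identity <Ax, y> = <x, A^* y> gives (Ax)^T y = x^T (A^*) y, i.e. x^T A^T y = x^T (A^*) y. Since this holds for all x, y, we must have A^* = A^T. Therefore
A^* =
[[1, 3],
 [0, -3]].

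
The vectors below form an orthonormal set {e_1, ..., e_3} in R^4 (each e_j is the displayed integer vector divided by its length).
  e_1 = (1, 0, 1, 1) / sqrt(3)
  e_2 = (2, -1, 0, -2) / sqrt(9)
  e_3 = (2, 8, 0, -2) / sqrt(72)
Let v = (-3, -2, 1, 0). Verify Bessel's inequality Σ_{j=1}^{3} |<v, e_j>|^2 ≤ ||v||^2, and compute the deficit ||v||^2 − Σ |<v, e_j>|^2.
Σ |<v, e_j>|^2 = 59/6; ||v||^2 = 14; deficit = 25/6

Write each e_j = u_j / sqrt(<u_j, u_j>) where u_j is the displayed integer vector. Then <v, e_j> = <v, u_j> / sqrt(<u_j, u_j>), so |<v, e_j>|^2 = <v, u_j>^2 / <u_j, u_j>.
Coefficients: <v, e_1> = -2/sqrt(3), <v, e_2> = -4/sqrt(9), <v, e_3> = -22/sqrt(72).
Square and sum: Σ |<v, e_j>|^2 = 59/6.
Compute ||v||^2 = v·v = 14.
Deficit = 14 − 59/6 = 25/6 ≥ 0, confirming Bessel's inequality. (The deficit equals ||v − Σ <v,e_j> e_j||^2, the squared distance from v to span{e_j}.)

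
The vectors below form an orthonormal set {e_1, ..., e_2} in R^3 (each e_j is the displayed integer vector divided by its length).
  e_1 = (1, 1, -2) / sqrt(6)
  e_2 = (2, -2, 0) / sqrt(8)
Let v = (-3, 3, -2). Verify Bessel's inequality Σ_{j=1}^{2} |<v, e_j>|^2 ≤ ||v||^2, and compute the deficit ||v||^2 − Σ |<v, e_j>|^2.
Σ |<v, e_j>|^2 = 62/3; ||v||^2 = 22; deficit = 4/3

Write each e_j = u_j / sqrt(<u_j, u_j>) where u_j is the displayed integer vector. Then <v, e_j> = <v, u_j> / sqrt(<u_j, u_j>), so |<v, e_j>|^2 = <v, u_j>^2 / <u_j, u_j>.
Coefficients: <v, e_1> = 4/sqrt(6), <v, e_2> = -12/sqrt(8).
Square and sum: Σ |<v, e_j>|^2 = 62/3.
Compute ||v||^2 = v·v = 22.
Deficit = 22 − 62/3 = 4/3 ≥ 0, confirming Bessel's inequality. (The deficit equals ||v − Σ <v,e_j> e_j||^2, the squared distance from v to span{e_j}.)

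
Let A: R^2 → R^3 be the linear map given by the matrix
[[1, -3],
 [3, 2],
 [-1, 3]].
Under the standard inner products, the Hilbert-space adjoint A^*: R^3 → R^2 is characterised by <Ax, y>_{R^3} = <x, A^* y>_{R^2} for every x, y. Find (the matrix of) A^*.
A^* = A^T =
[[1, 3, -1],
 [-3, 2, 3]]

For real matrices with standard dot products, the defining identity <Ax, y> = <x, A^* y> gives (Ax)^T y = x^T (A^*) y, i.e. x^T A^T y = x^T (A^*) y. Since this holds for all x, y, we must have A^* = A^T. Therefore
A^* =
[[1, 3, -1],
 [-3, 2, 3]].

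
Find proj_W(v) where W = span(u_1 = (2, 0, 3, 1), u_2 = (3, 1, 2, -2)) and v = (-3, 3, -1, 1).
proj_W(v) = (-67/38, -15/38, -63/38, 1/2)

Set up U = [u_1 | ... | u_2] ∈ R^(4×2). The projector onto W = col(U) is P = U (U^T U)^(-1) U^T.
Compute U^T U =
  [14, 10]
  [10, 18],
and U^T v = (-8, -10).
Solve U^T U · c = U^T v for the coefficients: c = (-11/38, -15/38). The projection is proj_W(v) = U c.
Check: (v - proj_W(v)) · u_1 = 0  (should be 0).
Check: (v - proj_W(v)) · u_2 = 0  (should be 0).
Result: proj_W(v) = (-67/38, -15/38, -63/38, 1/2).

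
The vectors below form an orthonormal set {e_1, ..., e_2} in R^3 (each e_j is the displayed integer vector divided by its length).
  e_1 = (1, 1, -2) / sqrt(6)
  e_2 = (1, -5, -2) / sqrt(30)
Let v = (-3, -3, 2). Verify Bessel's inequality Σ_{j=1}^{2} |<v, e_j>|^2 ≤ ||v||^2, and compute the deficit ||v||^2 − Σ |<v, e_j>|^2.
Σ |<v, e_j>|^2 = 94/5; ||v||^2 = 22; deficit = 16/5

Write each e_j = u_j / sqrt(<u_j, u_j>) where u_j is the displayed integer vector. Then <v, e_j> = <v, u_j> / sqrt(<u_j, u_j>), so |<v, e_j>|^2 = <v, u_j>^2 / <u_j, u_j>.
Coefficients: <v, e_1> = -10/sqrt(6), <v, e_2> = 8/sqrt(30).
Square and sum: Σ |<v, e_j>|^2 = 94/5.
Compute ||v||^2 = v·v = 22.
Deficit = 22 − 94/5 = 16/5 ≥ 0, confirming Bessel's inequality. (The deficit equals ||v − Σ <v,e_j> e_j||^2, the squared distance from v to span{e_j}.)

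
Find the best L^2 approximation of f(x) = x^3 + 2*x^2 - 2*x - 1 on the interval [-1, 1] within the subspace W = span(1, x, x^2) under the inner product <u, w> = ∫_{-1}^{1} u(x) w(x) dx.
g(x) = 2*x^2 - 7*x/5 - 1

The best approximation g ∈ W is the orthogonal projection of f onto W. Writing g = a_0 + a_1 x + a_2 x^2, the coefficients solve the normal equations G · a = b where
  G_{ij} = <φ_i, φ_j> and b_i = <f, φ_i>, with φ_0 = 1, φ_1 = x, φ_2 = x^2.
G =
  [2, 0, 2/3]
  [0, 2/3, 0]
  [2/3, 0, 2/5],
b = (-2/3, -14/15, 2/15).
Solving gives a_0 = -1, a_1 = -7/5, a_2 = 2, so
  g(x) = 2*x^2 - 7*x/5 - 1.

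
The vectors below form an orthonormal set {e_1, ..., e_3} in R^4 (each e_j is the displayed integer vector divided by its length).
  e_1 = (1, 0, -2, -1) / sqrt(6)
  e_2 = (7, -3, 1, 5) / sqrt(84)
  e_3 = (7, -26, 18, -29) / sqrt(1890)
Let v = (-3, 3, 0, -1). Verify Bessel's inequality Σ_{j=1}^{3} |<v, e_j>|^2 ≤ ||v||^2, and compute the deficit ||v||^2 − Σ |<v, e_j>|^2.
Σ |<v, e_j>|^2 = 1927/108; ||v||^2 = 19; deficit = 125/108

Write each e_j = u_j / sqrt(<u_j, u_j>) where u_j is the displayed integer vector. Then <v, e_j> = <v, u_j> / sqrt(<u_j, u_j>), so |<v, e_j>|^2 = <v, u_j>^2 / <u_j, u_j>.
Coefficients: <v, e_1> = -2/sqrt(6), <v, e_2> = -35/sqrt(84), <v, e_3> = -70/sqrt(1890).
Square and sum: Σ |<v, e_j>|^2 = 1927/108.
Compute ||v||^2 = v·v = 19.
Deficit = 19 − 1927/108 = 125/108 ≥ 0, confirming Bessel's inequality. (The deficit equals ||v − Σ <v,e_j> e_j||^2, the squared distance from v to span{e_j}.)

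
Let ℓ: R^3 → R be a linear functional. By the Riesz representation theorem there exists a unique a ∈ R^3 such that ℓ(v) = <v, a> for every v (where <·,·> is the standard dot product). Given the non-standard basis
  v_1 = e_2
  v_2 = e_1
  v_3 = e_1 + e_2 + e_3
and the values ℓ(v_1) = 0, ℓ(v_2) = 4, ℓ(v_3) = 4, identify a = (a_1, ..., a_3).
a = (4, 0, 0)

Write a = (a_1, ..., a_3) in the standard basis. For each basis vector v_i, ℓ(v_i) = <v_i, a> is a linear equation in the a_j's. Collect the n equations into a matrix system V a = ℓ, where row i of V is v_i (expressed in the standard basis). Since V is invertible (lower-triangular with 1s on the diagonal, up to permutation), solve by back-substitution:
  V =
[[0, 1, 0],
 [1, 0, 0],
 [1, 1, 1]]
  V a = (0, 4, 4)
Solving gives a = (4, 0, 0).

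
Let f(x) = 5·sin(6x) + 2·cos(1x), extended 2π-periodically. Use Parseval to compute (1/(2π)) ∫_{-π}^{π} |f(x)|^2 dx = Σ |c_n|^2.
Σ |c_n|^2 = 29/2

Expand |f|^2 and use orthogonality of {sin(nx), cos(mx)} on [-π, π]:
  ∫_{-π}^{π} sin(nx)^2 dx = π, ∫ cos(mx)^2 dx = π, and cross terms integrate to 0.
So ∫_{-π}^{π} f(x)^2 dx = 5^2 · π + 2^2 · π = (25 + 4)π.
Divide by 2π: (25 + 4)/2 = 29/2.
By Parseval, this equals Σ |c_n|^2.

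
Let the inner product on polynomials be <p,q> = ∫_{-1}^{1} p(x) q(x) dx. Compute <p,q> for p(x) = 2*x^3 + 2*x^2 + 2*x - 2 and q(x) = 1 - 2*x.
<p,q> = -104/15

Expand the product: p(x)·q(x) = -4*x^4 - 2*x^3 - 2*x^2 + 6*x - 2.
∫_{-1}^{1} of each monomial x^k gives [2/(k+1) if k even, 0 if k odd]. Integrating term-by-term (or equivalently evaluating the antiderivative F(x) = -4*x^5/5 - x^4/2 - 2*x^3/3 + 3*x^2 - 2*x at the endpoints):
  F(1) − F(−1) = -29/30 − (179/30) = -104/15.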